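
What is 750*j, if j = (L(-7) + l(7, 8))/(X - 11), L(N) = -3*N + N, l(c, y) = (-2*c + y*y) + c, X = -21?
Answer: -26625/16 ≈ -1664.1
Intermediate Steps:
l(c, y) = y² - c (l(c, y) = (-2*c + y²) + c = (y² - 2*c) + c = y² - c)
L(N) = -2*N
j = -71/32 (j = (-2*(-7) + (8² - 1*7))/(-21 - 11) = (14 + (64 - 7))/(-32) = (14 + 57)*(-1/32) = 71*(-1/32) = -71/32 ≈ -2.2188)
750*j = 750*(-71/32) = -26625/16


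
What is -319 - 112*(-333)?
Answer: 36977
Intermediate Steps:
-319 - 112*(-333) = -319 + 37296 = 36977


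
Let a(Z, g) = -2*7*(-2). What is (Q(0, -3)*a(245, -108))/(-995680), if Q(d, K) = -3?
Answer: 3/35560 ≈ 8.4364e-5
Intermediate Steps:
a(Z, g) = 28 (a(Z, g) = -14*(-2) = 28)
(Q(0, -3)*a(245, -108))/(-995680) = -3*28/(-995680) = -84*(-1/995680) = 3/35560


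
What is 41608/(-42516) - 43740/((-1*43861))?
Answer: 8670338/466198569 ≈ 0.018598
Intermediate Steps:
41608/(-42516) - 43740/((-1*43861)) = 41608*(-1/42516) - 43740/(-43861) = -10402/10629 - 43740*(-1/43861) = -10402/10629 + 43740/43861 = 8670338/466198569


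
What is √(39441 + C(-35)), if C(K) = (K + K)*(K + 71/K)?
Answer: √42033 ≈ 205.02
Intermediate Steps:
C(K) = 2*K*(K + 71/K) (C(K) = (2*K)*(K + 71/K) = 2*K*(K + 71/K))
√(39441 + C(-35)) = √(39441 + (142 + 2*(-35)²)) = √(39441 + (142 + 2*1225)) = √(39441 + (142 + 2450)) = √(39441 + 2592) = √42033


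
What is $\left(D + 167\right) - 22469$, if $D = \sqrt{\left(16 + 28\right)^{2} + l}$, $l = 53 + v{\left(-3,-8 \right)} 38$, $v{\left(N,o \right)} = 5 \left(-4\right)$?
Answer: $-22302 + \sqrt{1229} \approx -22267.0$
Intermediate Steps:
$v{\left(N,o \right)} = -20$
$l = -707$ ($l = 53 - 760 = -707$)
$D = \sqrt{1229}$ ($D = \sqrt{\left(16 + 28\right)^{2} - 707} = \sqrt{44^{2} - 707} = \sqrt{1936 - 707} = \sqrt{1229} \approx 35.057$)
$\left(D + 167\right) - 22469 = \left(\sqrt{1229} + 167\right) - 22469 = \left(167 + \sqrt{1229}\right) - 22469 = -22302 + \sqrt{1229}$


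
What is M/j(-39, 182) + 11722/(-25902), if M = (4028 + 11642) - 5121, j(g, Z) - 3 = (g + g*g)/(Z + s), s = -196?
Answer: -11858773/115120 ≈ -103.01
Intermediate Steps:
j(g, Z) = 3 + (g + g²)/(-196 + Z) (j(g, Z) = 3 + (g + g*g)/(Z - 196) = 3 + (g + g²)/(-196 + Z))
M = 10549 (M = 15670 - 5121 = 10549)
M/j(-39, 182) + 11722/(-25902) = 10549/(((-588 - 39 + (-39)² + 3*182)/(-196 + 182))) + 11722/(-25902) = 10549/(((-588 - 39 + 1521 + 546)/(-14))) + 11722*(-1/25902) = 10549/((-1/14*1440)) - 5861/12951 = 10549/(-720/7) - 5861/12951 = 10549*(-7/720) - 5861/12951 = -73843/720 - 5861/12951 = -11858773/115120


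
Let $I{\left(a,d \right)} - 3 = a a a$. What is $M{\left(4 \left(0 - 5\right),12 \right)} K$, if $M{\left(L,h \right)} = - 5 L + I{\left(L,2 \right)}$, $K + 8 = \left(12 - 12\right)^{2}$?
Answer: $63176$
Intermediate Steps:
$I{\left(a,d \right)} = 3 + a^{3}$ ($I{\left(a,d \right)} = 3 + a a a = 3 + a^{2} a = 3 + a^{3}$)
$K = -8$ ($K = -8 + \left(12 - 12\right)^{2} = -8 + 0^{2} = -8 + 0 = -8$)
$M{\left(L,h \right)} = 3 + L^{3} - 5 L$ ($M{\left(L,h \right)} = - 5 L + \left(3 + L^{3}\right) = 3 + L^{3} - 5 L$)
$M{\left(4 \left(0 - 5\right),12 \right)} K = \left(3 + \left(4 \left(0 - 5\right)\right)^{3} - 5 \cdot 4 \left(0 - 5\right)\right) \left(-8\right) = \left(3 + \left(4 \left(-5\right)\right)^{3} - 5 \cdot 4 \left(-5\right)\right) \left(-8\right) = \left(3 + \left(-20\right)^{3} - -100\right) \left(-8\right) = \left(3 - 8000 + 100\right) \left(-8\right) = \left(-7897\right) \left(-8\right) = 63176$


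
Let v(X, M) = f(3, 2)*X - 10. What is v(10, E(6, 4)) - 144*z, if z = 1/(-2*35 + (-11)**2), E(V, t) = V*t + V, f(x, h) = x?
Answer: 292/17 ≈ 17.176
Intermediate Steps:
E(V, t) = V + V*t
v(X, M) = -10 + 3*X (v(X, M) = 3*X - 10 = -10 + 3*X)
z = 1/51 (z = 1/(-70 + 121) = 1/51 ≈ 0.019608)
v(10, E(6, 4)) - 144*z = (-10 + 3*10) - 144*1/51 = (-10 + 30) - 48/17 = 20 - 48/17 = 292/17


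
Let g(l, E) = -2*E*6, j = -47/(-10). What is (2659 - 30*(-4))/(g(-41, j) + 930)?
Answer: 1985/624 ≈ 3.1811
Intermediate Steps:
j = 47/10 (j = -47*(-⅒) = 47/10 ≈ 4.7000)
g(l, E) = -12*E
(2659 - 30*(-4))/(g(-41, j) + 930) = (2659 - 30*(-4))/(-12*47/10 + 930) = (2659 + 120)/(-282/5 + 930) = 2779/(4368/5) = 2779*(5/4368) = 1985/624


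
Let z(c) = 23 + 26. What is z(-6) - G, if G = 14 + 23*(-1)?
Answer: 58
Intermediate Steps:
z(c) = 49
G = -9 (G = 14 - 23 = -9)
z(-6) - G = 49 - 1*(-9) = 49 + 9 = 58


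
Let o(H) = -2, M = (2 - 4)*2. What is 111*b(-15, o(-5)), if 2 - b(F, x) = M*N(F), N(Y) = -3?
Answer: -1110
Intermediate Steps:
M = -4 (M = -2*2 = -4)
b(F, x) = -10 (b(F, x) = 2 - (-4)*(-3) = 2 - 1*12 = 2 - 12 = -10)
111*b(-15, o(-5)) = 111*(-10) = -1110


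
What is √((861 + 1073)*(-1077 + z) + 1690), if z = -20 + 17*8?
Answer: 2*I*√464221 ≈ 1362.7*I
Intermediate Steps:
z = 116 (z = -20 + 136 = 116)
√((861 + 1073)*(-1077 + z) + 1690) = √((861 + 1073)*(-1077 + 116) + 1690) = √(1934*(-961) + 1690) = √(-1858574 + 1690) = √(-1856884) = 2*I*√464221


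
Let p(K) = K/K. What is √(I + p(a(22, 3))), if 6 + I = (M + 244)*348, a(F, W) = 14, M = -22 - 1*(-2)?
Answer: √77947 ≈ 279.19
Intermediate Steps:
M = -20 (M = -22 + 2 = -20)
I = 77946 (I = -6 + (-20 + 244)*348 = -6 + 224*348 = -6 + 77952 = 77946)
p(K) = 1
√(I + p(a(22, 3))) = √(77946 + 1) = √77947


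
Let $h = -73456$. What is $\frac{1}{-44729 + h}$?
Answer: $- \frac{1}{118185} \approx -8.4613 \cdot 10^{-6}$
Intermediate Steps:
$\frac{1}{-44729 + h} = \frac{1}{-44729 - 73456} = \frac{1}{-118185} = - \frac{1}{118185}$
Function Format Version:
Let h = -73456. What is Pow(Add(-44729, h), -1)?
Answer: Rational(-1, 118185) ≈ -8.4613e-6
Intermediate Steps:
Pow(Add(-44729, h), -1) = Pow(Add(-44729, -73456), -1) = Pow(-118185, -1) = Rational(-1, 118185)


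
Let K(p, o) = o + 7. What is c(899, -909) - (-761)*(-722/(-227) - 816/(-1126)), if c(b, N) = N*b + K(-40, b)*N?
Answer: -209309035123/127801 ≈ -1.6378e+6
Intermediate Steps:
K(p, o) = 7 + o
c(b, N) = N*b + N*(7 + b) (c(b, N) = N*b + (7 + b)*N = N*b + N*(7 + b))
c(899, -909) - (-761)*(-722/(-227) - 816/(-1126)) = -909*(7 + 2*899) - (-761)*(-722/(-227) - 816/(-1126)) = -909*(7 + 1798) - (-761)*(-722*(-1/227) - 816*(-1/1126)) = -909*1805 - (-761)*(722/227 + 408/563) = -1640745 - (-761)*499102/127801 = -1640745 - 1*(-379816622/127801) = -1640745 + 379816622/127801 = -209309035123/127801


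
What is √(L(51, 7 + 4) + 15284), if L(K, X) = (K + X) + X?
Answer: √15357 ≈ 123.92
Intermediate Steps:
L(K, X) = K + 2*X
√(L(51, 7 + 4) + 15284) = √((51 + 2*(7 + 4)) + 15284) = √((51 + 2*11) + 15284) = √((51 + 22) + 15284) = √(73 + 15284) = √15357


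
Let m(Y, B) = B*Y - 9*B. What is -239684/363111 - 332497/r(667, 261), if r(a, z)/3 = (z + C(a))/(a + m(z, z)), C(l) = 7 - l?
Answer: 381971458990265/20697327 ≈ 1.8455e+7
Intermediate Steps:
m(Y, B) = -9*B + B*Y
r(a, z) = 3*(7 + z - a)/(a + z*(-9 + z)) (r(a, z) = 3*((z + (7 - a))/(a + z*(-9 + z))) = 3*((7 + z - a)/(a + z*(-9 + z))) = 3*(7 + z - a)/(a + z*(-9 + z)))
-239684/363111 - 332497/r(667, 261) = -239684/363111 - 332497*(667 + 261*(-9 + 261))/(3*(7 + 261 - 1*667)) = -239684*1/363111 - 332497*(667 + 261*252)/(3*(7 + 261 - 667)) = -239684/363111 - 332497/(3*(-399)/(667 + 65772)) = -239684/363111 - 332497/(3*(-399)/66439) = -239684/363111 - 332497/(3*(1/66439)*(-399)) = -239684/363111 - 332497/(-1197/66439) = -239684/363111 - 332497*(-66439/1197) = -239684/363111 + 22090768183/1197 = 381971458990265/20697327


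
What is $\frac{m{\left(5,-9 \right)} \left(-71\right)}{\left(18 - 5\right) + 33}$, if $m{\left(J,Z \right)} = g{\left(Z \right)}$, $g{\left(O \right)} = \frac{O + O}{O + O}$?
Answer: $- \frac{71}{46} \approx -1.5435$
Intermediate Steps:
$g{\left(O \right)} = 1$ ($g{\left(O \right)} = \frac{2 O}{2 O} = 2 O \frac{1}{2 O} = 1$)
$m{\left(J,Z \right)} = 1$
$\frac{m{\left(5,-9 \right)} \left(-71\right)}{\left(18 - 5\right) + 33} = \frac{1 \left(-71\right)}{\left(18 - 5\right) + 33} = - \frac{71}{\left(18 - 5\right) + 33} = - \frac{71}{13 + 33} = - \frac{71}{46}$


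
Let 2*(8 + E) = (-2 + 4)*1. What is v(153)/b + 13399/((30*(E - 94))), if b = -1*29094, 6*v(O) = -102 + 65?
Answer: -389811821/88154820 ≈ -4.4219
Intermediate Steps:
v(O) = -37/6 (v(O) = (-102 + 65)/6 = (⅙)*(-37) = -37/6)
E = -7 (E = -8 + ((-2 + 4)*1)/2 = -8 + (2*1)/2 = -8 + (½)*2 = -8 + 1 = -7)
b = -29094
v(153)/b + 13399/((30*(E - 94))) = -37/6/(-29094) + 13399/((30*(-7 - 94))) = -37/6*(-1/29094) + 13399/((30*(-101))) = 37/174564 + 13399/(-3030) = 37/174564 + 13399*(-1/3030) = 37/174564 - 13399/3030 = -389811821/88154820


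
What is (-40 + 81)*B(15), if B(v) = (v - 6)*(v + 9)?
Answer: 8856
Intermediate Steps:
B(v) = (-6 + v)*(9 + v)
(-40 + 81)*B(15) = (-40 + 81)*(-54 + 15² + 3*15) = 41*(-54 + 225 + 45) = 41*216 = 8856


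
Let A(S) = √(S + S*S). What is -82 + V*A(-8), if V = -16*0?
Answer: -82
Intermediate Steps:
V = 0
A(S) = √(S + S²)
-82 + V*A(-8) = -82 + 0*√(-8*(1 - 8)) = -82 + 0*√(-8*(-7)) = -82 + 0*√56 = -82 + 0*(2*√14) = -82 + 0 = -82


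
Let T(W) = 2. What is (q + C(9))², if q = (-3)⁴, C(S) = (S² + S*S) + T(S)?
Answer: 60025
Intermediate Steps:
C(S) = 2 + 2*S² (C(S) = (S² + S*S) + 2 = (S² + S²) + 2 = 2*S² + 2 = 2 + 2*S²)
q = 81
(q + C(9))² = (81 + (2 + 2*9²))² = (81 + (2 + 2*81))² = (81 + (2 + 162))² = (81 + 164)² = 245² = 60025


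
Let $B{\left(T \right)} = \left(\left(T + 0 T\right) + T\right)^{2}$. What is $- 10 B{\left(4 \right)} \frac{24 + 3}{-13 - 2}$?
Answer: $1152$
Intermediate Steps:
$B{\left(T \right)} = 4 T^{2}$ ($B{\left(T \right)} = \left(\left(T + 0\right) + T\right)^{2} = \left(T + T\right)^{2} = \left(2 T\right)^{2} = 4 T^{2}$)
$- 10 B{\left(4 \right)} \frac{24 + 3}{-13 - 2} = - 10 \cdot 4 \cdot 4^{2} \frac{24 + 3}{-13 - 2} = - 10 \cdot 4 \cdot 16 \frac{27}{-15} = \left(-10\right) 64 \cdot 27 \left(- \frac{1}{15}\right) = \left(-640\right) \left(- \frac{9}{5}\right) = 1152$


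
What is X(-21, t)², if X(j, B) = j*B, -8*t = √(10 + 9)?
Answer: 8379/64 ≈ 130.92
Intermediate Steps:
t = -√19/8 (t = -√(10 + 9)/8 = -√19/8 ≈ -0.54486)
X(j, B) = B*j
X(-21, t)² = (-√19/8*(-21))² = (21*√19/8)² = 8379/64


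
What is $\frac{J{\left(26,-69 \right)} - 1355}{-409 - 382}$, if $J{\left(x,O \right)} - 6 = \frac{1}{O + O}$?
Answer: $\frac{186163}{109158} \approx 1.7054$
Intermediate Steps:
$J{\left(x,O \right)} = 6 + \frac{1}{2 O}$ ($J{\left(x,O \right)} = 6 + \frac{1}{O + O} = 6 + \frac{1}{2 O}$)
$\frac{J{\left(26,-69 \right)} - 1355}{-409 - 382} = \frac{\left(6 + \frac{1}{2 \left(-69\right)}\right) - 1355}{-409 - 382} = \frac{\left(6 + \frac{1}{2} \left(- \frac{1}{69}\right)\right) - 1355}{-791} = \left(\left(6 - \frac{1}{138}\right) - 1355\right) \left(- \frac{1}{791}\right) = \left(\frac{827}{138} - 1355\right) \left(- \frac{1}{791}\right) = \left(- \frac{186163}{138}\right) \left(- \frac{1}{791}\right) = \frac{186163}{109158}$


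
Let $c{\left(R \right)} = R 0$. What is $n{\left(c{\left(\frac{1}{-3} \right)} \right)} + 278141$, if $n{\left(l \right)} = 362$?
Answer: $278503$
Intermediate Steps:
$c{\left(R \right)} = 0$
$n{\left(c{\left(\frac{1}{-3} \right)} \right)} + 278141 = 362 + 278141 = 278503$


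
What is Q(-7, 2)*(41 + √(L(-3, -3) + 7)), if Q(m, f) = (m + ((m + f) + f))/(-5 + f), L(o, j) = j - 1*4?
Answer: 410/3 ≈ 136.67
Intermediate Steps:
L(o, j) = -4 + j (L(o, j) = j - 4 = -4 + j)
Q(m, f) = (2*f + 2*m)/(-5 + f) (Q(m, f) = (m + ((f + m) + f))/(-5 + f) = (m + (m + 2*f))/(-5 + f) = (2*f + 2*m)/(-5 + f))
Q(-7, 2)*(41 + √(L(-3, -3) + 7)) = (2*(2 - 7)/(-5 + 2))*(41 + √((-4 - 3) + 7)) = (2*(-5)/(-3))*(41 + √(-7 + 7)) = (2*(-⅓)*(-5))*(41 + √0) = 10*(41 + 0)/3 = (10/3)*41 = 410/3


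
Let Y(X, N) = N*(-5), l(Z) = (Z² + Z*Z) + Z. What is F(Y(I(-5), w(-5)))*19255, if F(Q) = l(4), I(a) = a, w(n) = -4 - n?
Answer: 693180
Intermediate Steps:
l(Z) = Z + 2*Z² (l(Z) = (Z² + Z²) + Z = 2*Z² + Z = Z + 2*Z²)
Y(X, N) = -5*N
F(Q) = 36 (F(Q) = 4*(1 + 2*4) = 4*(1 + 8) = 4*9 = 36)
F(Y(I(-5), w(-5)))*19255 = 36*19255 = 693180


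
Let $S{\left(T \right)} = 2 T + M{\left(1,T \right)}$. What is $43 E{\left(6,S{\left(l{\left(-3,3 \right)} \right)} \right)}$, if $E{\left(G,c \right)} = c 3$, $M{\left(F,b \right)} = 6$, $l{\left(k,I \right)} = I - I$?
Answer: $774$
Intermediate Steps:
$l{\left(k,I \right)} = 0$
$S{\left(T \right)} = 6 + 2 T$ ($S{\left(T \right)} = 2 T + 6 = 6 + 2 T$)
$E{\left(G,c \right)} = 3 c$
$43 E{\left(6,S{\left(l{\left(-3,3 \right)} \right)} \right)} = 43 \cdot 3 \left(6 + 2 \cdot 0\right) = 43 \cdot 3 \left(6 + 0\right) = 43 \cdot 3 \cdot 6 = 43 \cdot 18 = 774$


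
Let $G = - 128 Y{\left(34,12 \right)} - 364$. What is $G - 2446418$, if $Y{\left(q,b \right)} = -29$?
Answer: $-2443070$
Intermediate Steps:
$G = 3348$ ($G = \left(-128\right) \left(-29\right) - 364 = 3712 - 364 = 3348$)
$G - 2446418 = 3348 - 2446418 = -2443070$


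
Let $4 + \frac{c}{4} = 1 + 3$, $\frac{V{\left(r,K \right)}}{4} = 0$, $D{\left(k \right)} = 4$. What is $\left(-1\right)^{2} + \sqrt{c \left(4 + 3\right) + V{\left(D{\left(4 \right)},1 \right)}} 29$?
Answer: $1$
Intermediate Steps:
$V{\left(r,K \right)} = 0$ ($V{\left(r,K \right)} = 4 \cdot 0 = 0$)
$c = 0$ ($c = -16 + 4 \left(1 + 3\right) = -16 + 4 \cdot 4 = -16 + 16 = 0$)
$\left(-1\right)^{2} + \sqrt{c \left(4 + 3\right) + V{\left(D{\left(4 \right)},1 \right)}} 29 = \left(-1\right)^{2} + \sqrt{0 \left(4 + 3\right) + 0} \cdot 29 = 1 + \sqrt{0 \cdot 7 + 0} \cdot 29 = 1 + \sqrt{0 + 0} \cdot 29 = 1 + \sqrt{0} \cdot 29 = 1 + 0 \cdot 29 = 1 + 0 = 1$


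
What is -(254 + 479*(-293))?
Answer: 140093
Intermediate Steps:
-(254 + 479*(-293)) = -(254 - 140347) = -1*(-140093) = 140093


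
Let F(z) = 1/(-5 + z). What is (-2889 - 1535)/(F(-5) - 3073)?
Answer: 560/389 ≈ 1.4396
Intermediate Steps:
(-2889 - 1535)/(F(-5) - 3073) = (-2889 - 1535)/(1/(-5 - 5) - 3073) = -4424/(1/(-10) - 3073) = -4424/(-⅒ - 3073) = -4424/(-30731/10) = -4424*(-10/30731) = 560/389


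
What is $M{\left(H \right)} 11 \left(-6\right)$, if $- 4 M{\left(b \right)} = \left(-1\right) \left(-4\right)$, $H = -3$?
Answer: $66$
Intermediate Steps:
$M{\left(b \right)} = -1$ ($M{\left(b \right)} = - \frac{\left(-1\right) \left(-4\right)}{4} = \left(- \frac{1}{4}\right) 4 = -1$)
$M{\left(H \right)} 11 \left(-6\right) = \left(-1\right) 11 \left(-6\right) = \left(-11\right) \left(-6\right) = 66$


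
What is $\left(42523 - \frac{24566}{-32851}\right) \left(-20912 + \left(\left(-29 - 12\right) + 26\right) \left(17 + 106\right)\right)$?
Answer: $- \frac{4541476774389}{4693} \approx -9.6771 \cdot 10^{8}$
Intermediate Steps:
$\left(42523 - \frac{24566}{-32851}\right) \left(-20912 + \left(\left(-29 - 12\right) + 26\right) \left(17 + 106\right)\right) = \left(42523 - - \frac{24566}{32851}\right) \left(-20912 + \left(-41 + 26\right) 123\right) = \left(42523 + \frac{24566}{32851}\right) \left(-20912 - 1845\right) = \frac{1396947639 \left(-20912 - 1845\right)}{32851} = \frac{1396947639}{32851} \left(-22757\right) = - \frac{4541476774389}{4693}$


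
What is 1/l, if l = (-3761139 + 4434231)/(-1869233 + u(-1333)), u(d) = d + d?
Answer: -1871899/673092 ≈ -2.7810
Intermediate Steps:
u(d) = 2*d
l = -673092/1871899 (l = (-3761139 + 4434231)/(-1869233 + 2*(-1333)) = 673092/(-1869233 - 2666) = 673092/(-1871899) = 673092*(-1/1871899) = -673092/1871899 ≈ -0.35958)
1/l = 1/(-673092/1871899) = -1871899/673092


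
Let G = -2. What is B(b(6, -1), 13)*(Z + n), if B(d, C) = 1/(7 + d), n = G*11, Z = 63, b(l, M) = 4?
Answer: 41/11 ≈ 3.7273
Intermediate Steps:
n = -22 (n = -2*11 = -22)
B(b(6, -1), 13)*(Z + n) = (63 - 22)/(7 + 4) = 41/11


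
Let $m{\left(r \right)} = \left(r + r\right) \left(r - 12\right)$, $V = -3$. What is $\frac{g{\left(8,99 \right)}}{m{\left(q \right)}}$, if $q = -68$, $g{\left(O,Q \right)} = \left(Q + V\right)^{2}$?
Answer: $\frac{72}{85} \approx 0.84706$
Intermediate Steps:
$g{\left(O,Q \right)} = \left(-3 + Q\right)^{2}$ ($g{\left(O,Q \right)} = \left(Q - 3\right)^{2} = \left(-3 + Q\right)^{2}$)
$m{\left(r \right)} = 2 r \left(-12 + r\right)$
$\frac{g{\left(8,99 \right)}}{m{\left(q \right)}} = \frac{\left(-3 + 99\right)^{2}}{2 \left(-68\right) \left(-12 - 68\right)} = \frac{96^{2}}{2 \left(-68\right) \left(-80\right)} = \frac{9216}{10880} = 9216 \cdot \frac{1}{10880} = \frac{72}{85}$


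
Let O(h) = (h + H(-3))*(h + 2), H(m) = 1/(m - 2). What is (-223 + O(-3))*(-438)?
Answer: 481362/5 ≈ 96272.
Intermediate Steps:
H(m) = 1/(-2 + m)
O(h) = (2 + h)*(-1/5 + h) (O(h) = (h + 1/(-2 - 3))*(h + 2) = (h + 1/(-5))*(2 + h) = (h - 1/5)*(2 + h) = (-1/5 + h)*(2 + h) = (2 + h)*(-1/5 + h))
(-223 + O(-3))*(-438) = (-223 + (-2/5 + (-3)**2 + (9/5)*(-3)))*(-438) = (-223 + (-2/5 + 9 - 27/5))*(-438) = (-223 + 16/5)*(-438) = -1099/5*(-438) = 481362/5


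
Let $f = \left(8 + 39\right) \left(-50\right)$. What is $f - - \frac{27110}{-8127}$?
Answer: $- \frac{19125560}{8127} \approx -2353.3$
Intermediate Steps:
$f = -2350$ ($f = 47 \left(-50\right) = -2350$)
$f - - \frac{27110}{-8127} = -2350 - - \frac{27110}{-8127} = -2350 - \left(-27110\right) \left(- \frac{1}{8127}\right) = -2350 - \frac{27110}{8127} = - \frac{19125560}{8127}$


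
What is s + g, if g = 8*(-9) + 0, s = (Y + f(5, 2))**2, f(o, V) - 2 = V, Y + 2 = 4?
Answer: -36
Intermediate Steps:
Y = 2 (Y = -2 + 4 = 2)
f(o, V) = 2 + V
s = 36 (s = (2 + (2 + 2))**2 = (2 + 4)**2 = 6**2 = 36)
g = -72 (g = -72 + 0 = -72)
s + g = 36 - 72 = -36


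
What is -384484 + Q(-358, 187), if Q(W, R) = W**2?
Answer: -256320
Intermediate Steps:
-384484 + Q(-358, 187) = -384484 + (-358)**2 = -384484 + 128164 = -256320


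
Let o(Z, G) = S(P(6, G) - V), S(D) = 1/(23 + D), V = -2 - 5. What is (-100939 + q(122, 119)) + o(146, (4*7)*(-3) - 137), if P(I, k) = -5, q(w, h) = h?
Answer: -2520499/25 ≈ -1.0082e+5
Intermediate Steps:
V = -7
o(Z, G) = 1/25 (o(Z, G) = 1/(23 + (-5 - 1*(-7))) = 1/(23 + (-5 + 7)) = 1/(23 + 2) = 1/25)
(-100939 + q(122, 119)) + o(146, (4*7)*(-3) - 137) = (-100939 + 119) + 1/25 = -100820 + 1/25 = -2520499/25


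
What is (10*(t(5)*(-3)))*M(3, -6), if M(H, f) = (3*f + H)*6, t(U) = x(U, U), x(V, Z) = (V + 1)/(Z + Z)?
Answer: 1620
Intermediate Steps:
x(V, Z) = (1 + V)/(2*Z) (x(V, Z) = (1 + V)/((2*Z)) = (1 + V)*(1/(2*Z)) = (1 + V)/(2*Z))
t(U) = (1 + U)/(2*U)
M(H, f) = 6*H + 18*f (M(H, f) = (H + 3*f)*6 = 6*H + 18*f)
(10*(t(5)*(-3)))*M(3, -6) = (10*(((1/2)*(1 + 5)/5)*(-3)))*(6*3 + 18*(-6)) = (10*(((1/2)*(1/5)*6)*(-3)))*(18 - 108) = (10*((3/5)*(-3)))*(-90) = (10*(-9/5))*(-90) = -18*(-90) = 1620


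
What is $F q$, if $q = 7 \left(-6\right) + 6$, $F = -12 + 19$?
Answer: $-252$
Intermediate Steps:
$F = 7$
$q = -36$ ($q = -42 + 6 = -36$)
$F q = 7 \left(-36\right) = -252$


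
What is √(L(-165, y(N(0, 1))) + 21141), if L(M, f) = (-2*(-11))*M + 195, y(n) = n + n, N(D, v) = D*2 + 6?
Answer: √17706 ≈ 133.06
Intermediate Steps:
N(D, v) = 6 + 2*D (N(D, v) = 2*D + 6 = 6 + 2*D)
y(n) = 2*n
L(M, f) = 195 + 22*M (L(M, f) = 22*M + 195 = 195 + 22*M)
√(L(-165, y(N(0, 1))) + 21141) = √((195 + 22*(-165)) + 21141) = √((195 - 3630) + 21141) = √(-3435 + 21141) = √17706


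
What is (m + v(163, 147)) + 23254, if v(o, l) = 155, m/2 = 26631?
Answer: 76671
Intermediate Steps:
m = 53262 (m = 2*26631 = 53262)
(m + v(163, 147)) + 23254 = (53262 + 155) + 23254 = 53417 + 23254 = 76671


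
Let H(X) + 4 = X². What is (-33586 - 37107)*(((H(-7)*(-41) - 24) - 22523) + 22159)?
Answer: 157857469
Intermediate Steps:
H(X) = -4 + X²
(-33586 - 37107)*(((H(-7)*(-41) - 24) - 22523) + 22159) = (-33586 - 37107)*((((-4 + (-7)²)*(-41) - 24) - 22523) + 22159) = -70693*((((-4 + 49)*(-41) - 24) - 22523) + 22159) = -70693*(((45*(-41) - 24) - 22523) + 22159) = -70693*(((-1845 - 24) - 22523) + 22159) = -70693*((-1869 - 22523) + 22159) = -70693*(-24392 + 22159) = -70693*(-2233) = 157857469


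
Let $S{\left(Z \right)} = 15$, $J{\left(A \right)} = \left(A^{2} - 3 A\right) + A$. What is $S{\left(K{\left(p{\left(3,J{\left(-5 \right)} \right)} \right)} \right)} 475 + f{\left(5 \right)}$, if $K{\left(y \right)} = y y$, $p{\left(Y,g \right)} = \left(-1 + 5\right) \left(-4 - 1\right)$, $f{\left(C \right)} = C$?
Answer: $7130$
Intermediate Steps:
$J{\left(A \right)} = A^{2} - 2 A$
$p{\left(Y,g \right)} = -20$ ($p{\left(Y,g \right)} = 4 \left(-5\right) = -20$)
$K{\left(y \right)} = y^{2}$
$S{\left(K{\left(p{\left(3,J{\left(-5 \right)} \right)} \right)} \right)} 475 + f{\left(5 \right)} = 15 \cdot 475 + 5 = 7125 + 5 = 7130$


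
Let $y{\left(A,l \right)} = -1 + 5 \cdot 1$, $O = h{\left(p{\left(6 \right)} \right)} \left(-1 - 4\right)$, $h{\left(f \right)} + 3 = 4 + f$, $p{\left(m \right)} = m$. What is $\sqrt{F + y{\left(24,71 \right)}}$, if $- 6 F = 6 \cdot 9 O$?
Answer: $\sqrt{319} \approx 17.861$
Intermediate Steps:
$h{\left(f \right)} = 1 + f$ ($h{\left(f \right)} = -3 + \left(4 + f\right) = 1 + f$)
$O = -35$ ($O = \left(1 + 6\right) \left(-1 - 4\right) = 7 \left(-5\right) = -35$)
$y{\left(A,l \right)} = 4$ ($y{\left(A,l \right)} = -1 + 5 = 4$)
$F = 315$ ($F = - \frac{6 \cdot 9 \left(-35\right)}{6} = - \frac{54 \left(-35\right)}{6} = \left(- \frac{1}{6}\right) \left(-1890\right) = 315$)
$\sqrt{F + y{\left(24,71 \right)}} = \sqrt{315 + 4} = \sqrt{319}$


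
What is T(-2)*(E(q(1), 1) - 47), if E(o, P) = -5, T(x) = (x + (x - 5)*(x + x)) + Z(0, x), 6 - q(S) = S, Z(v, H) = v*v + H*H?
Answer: -1560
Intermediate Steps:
Z(v, H) = H² + v² (Z(v, H) = v² + H² = H² + v²)
q(S) = 6 - S
T(x) = x + x² + 2*x*(-5 + x) (T(x) = (x + (x - 5)*(x + x)) + (x² + 0²) = (x + (-5 + x)*(2*x)) + (x² + 0) = (x + 2*x*(-5 + x)) + x² = x + x² + 2*x*(-5 + x))
T(-2)*(E(q(1), 1) - 47) = (3*(-2)*(-3 - 2))*(-5 - 47) = (3*(-2)*(-5))*(-52) = 30*(-52) = -1560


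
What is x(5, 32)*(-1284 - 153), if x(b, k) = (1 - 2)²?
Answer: -1437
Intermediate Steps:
x(b, k) = 1 (x(b, k) = (-1)² = 1)
x(5, 32)*(-1284 - 153) = 1*(-1284 - 153) = 1*(-1437) = -1437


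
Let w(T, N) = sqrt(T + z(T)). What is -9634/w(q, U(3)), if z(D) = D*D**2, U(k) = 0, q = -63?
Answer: 4817*I*sqrt(27790)/41685 ≈ 19.264*I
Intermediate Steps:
z(D) = D**3
w(T, N) = sqrt(T + T**3)
-9634/w(q, U(3)) = -9634/sqrt(-63 + (-63)**3) = -9634/sqrt(-63 - 250047) = -9634*(-I*sqrt(27790)/83370) = -(-4817)*I*sqrt(27790)/41685 = 4817*I*sqrt(27790)/41685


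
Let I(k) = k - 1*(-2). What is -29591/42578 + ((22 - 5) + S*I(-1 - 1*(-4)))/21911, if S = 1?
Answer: -647431685/932926558 ≈ -0.69398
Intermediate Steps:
I(k) = 2 + k (I(k) = k + 2 = 2 + k)
-29591/42578 + ((22 - 5) + S*I(-1 - 1*(-4)))/21911 = -29591/42578 + ((22 - 5) + 1*(2 + (-1 - 1*(-4))))/21911 = -29591*1/42578 + (17 + 1*(2 + (-1 + 4)))*(1/21911) = -29591/42578 + (17 + 1*(2 + 3))*(1/21911) = -29591/42578 + (17 + 1*5)*(1/21911) = -29591/42578 + (17 + 5)*(1/21911) = -29591/42578 + 22*(1/21911) = -29591/42578 + 22/21911 = -647431685/932926558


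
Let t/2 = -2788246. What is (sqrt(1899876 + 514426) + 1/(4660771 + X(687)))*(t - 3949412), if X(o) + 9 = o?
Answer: -9525904/4661449 - 9525904*sqrt(2414302) ≈ -1.4801e+10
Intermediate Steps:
t = -5576492 (t = 2*(-2788246) = -5576492)
X(o) = -9 + o
(sqrt(1899876 + 514426) + 1/(4660771 + X(687)))*(t - 3949412) = (sqrt(1899876 + 514426) + 1/(4660771 + (-9 + 687)))*(-5576492 - 3949412) = (sqrt(2414302) + 1/(4660771 + 678))*(-9525904) = (sqrt(2414302) + 1/4661449)*(-9525904) = (1/4661449 + sqrt(2414302))*(-9525904) = -9525904/4661449 - 9525904*sqrt(2414302)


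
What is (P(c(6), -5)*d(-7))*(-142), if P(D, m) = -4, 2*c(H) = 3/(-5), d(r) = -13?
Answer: -7384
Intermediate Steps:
c(H) = -3/10 (c(H) = (3/(-5))/2 = (3*(-1/5))/2 = (1/2)*(-3/5) = -3/10)
(P(c(6), -5)*d(-7))*(-142) = -4*(-13)*(-142) = 52*(-142) = -7384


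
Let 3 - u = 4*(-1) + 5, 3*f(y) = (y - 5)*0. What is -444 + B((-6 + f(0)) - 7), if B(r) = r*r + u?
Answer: -273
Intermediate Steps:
f(y) = 0 (f(y) = ((y - 5)*0)/3 = ((-5 + y)*0)/3 = (⅓)*0 = 0)
u = 2 (u = 3 - (4*(-1) + 5) = 3 - (-4 + 5) = 3 - 1*1 = 3 - 1 = 2)
B(r) = 2 + r² (B(r) = r*r + 2 = r² + 2 = 2 + r²)
-444 + B((-6 + f(0)) - 7) = -444 + (2 + ((-6 + 0) - 7)²) = -444 + (2 + (-6 - 7)²) = -444 + (2 + (-13)²) = -444 + (2 + 169) = -444 + 171 = -273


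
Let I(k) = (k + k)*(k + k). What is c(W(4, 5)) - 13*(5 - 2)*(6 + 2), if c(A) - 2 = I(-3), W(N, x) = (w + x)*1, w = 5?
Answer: -274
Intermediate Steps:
I(k) = 4*k² (I(k) = (2*k)*(2*k) = 4*k²)
W(N, x) = 5 + x (W(N, x) = (5 + x)*1 = 5 + x)
c(A) = 38 (c(A) = 2 + 4*(-3)² = 2 + 4*9 = 2 + 36 = 38)
c(W(4, 5)) - 13*(5 - 2)*(6 + 2) = 38 - 13*(5 - 2)*(6 + 2) = 38 - 39*8 = 38 - 13*24 = 38 - 312 = -274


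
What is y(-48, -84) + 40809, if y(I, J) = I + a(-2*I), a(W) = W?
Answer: 40857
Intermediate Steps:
y(I, J) = -I (y(I, J) = I - 2*I = -I)
y(-48, -84) + 40809 = -1*(-48) + 40809 = 48 + 40809 = 40857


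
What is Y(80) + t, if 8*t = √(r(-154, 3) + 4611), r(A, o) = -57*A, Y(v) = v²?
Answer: 6400 + √13389/8 ≈ 6414.5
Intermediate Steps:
t = √13389/8 (t = √(-57*(-154) + 4611)/8 = √(8778 + 4611)/8 = √13389/8 ≈ 14.464)
Y(80) + t = 80² + √13389/8 = 6400 + √13389/8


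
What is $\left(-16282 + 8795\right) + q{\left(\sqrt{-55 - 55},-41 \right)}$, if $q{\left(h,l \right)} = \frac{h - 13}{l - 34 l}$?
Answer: $- \frac{10129924}{1353} + \frac{i \sqrt{110}}{1353} \approx -7487.0 + 0.0077517 i$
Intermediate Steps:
$q{\left(h,l \right)} = - \frac{-13 + h}{33 l}$ ($q{\left(h,l \right)} = \frac{-13 + h}{\left(-33\right) l} = \left(-13 + h\right) \left(- \frac{1}{33 l}\right) = - \frac{-13 + h}{33 l}$)
$\left(-16282 + 8795\right) + q{\left(\sqrt{-55 - 55},-41 \right)} = \left(-16282 + 8795\right) + \frac{13 - \sqrt{-55 - 55}}{33 \left(-41\right)} = -7487 + \frac{1}{33} \left(- \frac{1}{41}\right) \left(13 - \sqrt{-110}\right) = -7487 + \frac{1}{33} \left(- \frac{1}{41}\right) \left(13 - i \sqrt{110}\right) = -7487 - \left(\frac{13}{1353} - \frac{i \sqrt{110}}{1353}\right) = - \frac{10129924}{1353} + \frac{i \sqrt{110}}{1353}$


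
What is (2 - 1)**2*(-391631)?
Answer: -391631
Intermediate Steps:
(2 - 1)**2*(-391631) = 1**2*(-391631) = 1*(-391631) = -391631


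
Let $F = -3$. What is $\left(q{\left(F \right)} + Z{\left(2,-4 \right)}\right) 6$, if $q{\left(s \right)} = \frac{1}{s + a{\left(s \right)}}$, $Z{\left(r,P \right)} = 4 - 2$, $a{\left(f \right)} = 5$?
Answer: $15$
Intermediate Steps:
$Z{\left(r,P \right)} = 2$ ($Z{\left(r,P \right)} = 4 - 2 = 2$)
$q{\left(s \right)} = \frac{1}{5 + s}$ ($q{\left(s \right)} = \frac{1}{s + 5} = \frac{1}{5 + s}$)
$\left(q{\left(F \right)} + Z{\left(2,-4 \right)}\right) 6 = \left(\frac{1}{5 - 3} + 2\right) 6 = \left(\frac{1}{2} + 2\right) 6 = \frac{5}{2} \cdot 6 = 15$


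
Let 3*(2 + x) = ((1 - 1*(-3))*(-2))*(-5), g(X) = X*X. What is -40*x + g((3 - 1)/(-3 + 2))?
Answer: -1348/3 ≈ -449.33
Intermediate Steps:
g(X) = X²
x = 34/3 (x = -2 + (((1 - 1*(-3))*(-2))*(-5))/3 = -2 + (((1 + 3)*(-2))*(-5))/3 = -2 + ((4*(-2))*(-5))/3 = -2 + (-8*(-5))/3 = -2 + (⅓)*40 = -2 + 40/3 = 34/3 ≈ 11.333)
-40*x + g((3 - 1)/(-3 + 2)) = -40*34/3 + ((3 - 1)/(-3 + 2))² = -1360/3 + (2/(-1))² = -1360/3 + (2*(-1))² = -1360/3 + (-2)² = -1360/3 + 4 = -1348/3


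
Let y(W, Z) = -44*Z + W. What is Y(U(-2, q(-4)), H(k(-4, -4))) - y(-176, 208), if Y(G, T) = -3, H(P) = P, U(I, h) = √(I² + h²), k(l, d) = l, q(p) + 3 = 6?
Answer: 9325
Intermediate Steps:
q(p) = 3 (q(p) = -3 + 6 = 3)
y(W, Z) = W - 44*Z
Y(U(-2, q(-4)), H(k(-4, -4))) - y(-176, 208) = -3 - (-176 - 44*208) = -3 - (-176 - 9152) = -3 - 1*(-9328) = -3 + 9328 = 9325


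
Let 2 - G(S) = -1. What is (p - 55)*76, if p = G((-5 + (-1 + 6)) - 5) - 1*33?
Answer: -6460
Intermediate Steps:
G(S) = 3 (G(S) = 2 - 1*(-1) = 2 + 1 = 3)
p = -30 (p = 3 - 1*33 = 3 - 33 = -30)
(p - 55)*76 = (-30 - 55)*76 = -85*76 = -6460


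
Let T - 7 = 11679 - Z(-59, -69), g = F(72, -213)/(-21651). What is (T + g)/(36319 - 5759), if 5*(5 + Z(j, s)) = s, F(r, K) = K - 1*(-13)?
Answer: 316776031/827068200 ≈ 0.38301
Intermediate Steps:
F(r, K) = 13 + K (F(r, K) = K + 13 = 13 + K)
g = 200/21651 (g = (13 - 213)/(-21651) = -200*(-1/21651) = 200/21651 ≈ 0.0092375)
Z(j, s) = -5 + s/5
T = 58524/5 (T = 7 + (11679 - (-5 + (⅕)*(-69))) = 7 + (11679 - (-5 - 69/5)) = 7 + (11679 - 1*(-94/5)) = 7 + (11679 + 94/5) = 7 + 58489/5 = 58524/5 ≈ 11705.)
(T + g)/(36319 - 5759) = (58524/5 + 200/21651)/(36319 - 5759) = (1267104124/108255)/30560 = (1267104124/108255)*(1/30560) = 316776031/827068200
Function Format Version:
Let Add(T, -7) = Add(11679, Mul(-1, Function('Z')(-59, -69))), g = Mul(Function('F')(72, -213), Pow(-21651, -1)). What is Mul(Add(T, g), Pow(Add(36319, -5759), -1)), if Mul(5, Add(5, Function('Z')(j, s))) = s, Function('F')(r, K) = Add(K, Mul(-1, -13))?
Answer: Rational(316776031, 827068200) ≈ 0.38301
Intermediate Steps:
Function('F')(r, K) = Add(13, K) (Function('F')(r, K) = Add(K, 13) = Add(13, K))
g = Rational(200, 21651) (g = Mul(Add(13, -213), Pow(-21651, -1)) = Mul(-200, Rational(-1, 21651)) = Rational(200, 21651) ≈ 0.0092375)
Function('Z')(j, s) = Add(-5, Mul(Rational(1, 5), s))
T = Rational(58524, 5) (T = Add(7, Add(11679, Mul(-1, Add(-5, Mul(Rational(1, 5), -69))))) = Add(7, Add(11679, Mul(-1, Add(-5, Rational(-69, 5))))) = Add(7, Add(11679, Mul(-1, Rational(-94, 5)))) = Add(7, Add(11679, Rational(94, 5))) = Add(7, Rational(58489, 5)) = Rational(58524, 5) ≈ 11705.)
Mul(Add(T, g), Pow(Add(36319, -5759), -1)) = Mul(Add(Rational(58524, 5), Rational(200, 21651)), Pow(Add(36319, -5759), -1)) = Mul(Rational(1267104124, 108255), Pow(30560, -1)) = Mul(Rational(1267104124, 108255), Rational(1, 30560)) = Rational(316776031, 827068200)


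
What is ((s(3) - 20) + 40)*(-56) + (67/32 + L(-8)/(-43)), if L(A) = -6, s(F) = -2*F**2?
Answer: -151039/1376 ≈ -109.77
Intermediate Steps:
((s(3) - 20) + 40)*(-56) + (67/32 + L(-8)/(-43)) = ((-2*3**2 - 20) + 40)*(-56) + (67/32 - 6/(-43)) = ((-2*9 - 20) + 40)*(-56) + (67*(1/32) - 6*(-1/43)) = ((-18 - 20) + 40)*(-56) + (67/32 + 6/43) = (-38 + 40)*(-56) + 3073/1376 = 2*(-56) + 3073/1376 = -112 + 3073/1376 = -151039/1376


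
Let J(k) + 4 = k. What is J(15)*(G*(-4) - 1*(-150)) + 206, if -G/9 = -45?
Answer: -15964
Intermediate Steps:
G = 405 (G = -9*(-45) = 405)
J(k) = -4 + k
J(15)*(G*(-4) - 1*(-150)) + 206 = (-4 + 15)*(405*(-4) - 1*(-150)) + 206 = 11*(-1620 + 150) + 206 = 11*(-1470) + 206 = -16170 + 206 = -15964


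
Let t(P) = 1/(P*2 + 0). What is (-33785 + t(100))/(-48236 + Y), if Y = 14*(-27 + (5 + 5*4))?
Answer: 2252333/3217600 ≈ 0.70000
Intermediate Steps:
t(P) = 1/(2*P) (t(P) = 1/(2*P + 0) = 1/(2*P))
Y = -28 (Y = 14*(-27 + (5 + 20)) = 14*(-27 + 25) = 14*(-2) = -28)
(-33785 + t(100))/(-48236 + Y) = (-33785 + (1/2)/100)/(-48236 - 28) = (-33785 + (1/2)*(1/100))/(-48264) = (-33785 + 1/200)*(-1/48264) = -6756999/200*(-1/48264) = 2252333/3217600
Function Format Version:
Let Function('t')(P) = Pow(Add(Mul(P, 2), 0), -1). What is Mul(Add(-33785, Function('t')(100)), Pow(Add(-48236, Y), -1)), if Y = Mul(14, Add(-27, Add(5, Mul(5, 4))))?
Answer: Rational(2252333, 3217600) ≈ 0.70000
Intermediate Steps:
Function('t')(P) = Mul(Rational(1, 2), Pow(P, -1)) (Function('t')(P) = Pow(Add(Mul(2, P), 0), -1) = Pow(Mul(2, P), -1) = Mul(Rational(1, 2), Pow(P, -1)))
Y = -28 (Y = Mul(14, Add(-27, Add(5, 20))) = Mul(14, Add(-27, 25)) = Mul(14, -2) = -28)
Mul(Add(-33785, Function('t')(100)), Pow(Add(-48236, Y), -1)) = Mul(Add(-33785, Mul(Rational(1, 2), Pow(100, -1))), Pow(Add(-48236, -28), -1)) = Mul(Add(-33785, Mul(Rational(1, 2), Rational(1, 100))), Pow(-48264, -1)) = Mul(Add(-33785, Rational(1, 200)), Rational(-1, 48264)) = Mul(Rational(-6756999, 200), Rational(-1, 48264)) = Rational(2252333, 3217600)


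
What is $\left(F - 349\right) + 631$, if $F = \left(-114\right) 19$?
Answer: $-1884$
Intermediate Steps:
$F = -2166$
$\left(F - 349\right) + 631 = \left(-2166 - 349\right) + 631 = -2515 + 631 = -1884$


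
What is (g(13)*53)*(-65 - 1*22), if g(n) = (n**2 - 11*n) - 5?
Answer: -96831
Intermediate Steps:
g(n) = -5 + n**2 - 11*n
(g(13)*53)*(-65 - 1*22) = ((-5 + 13**2 - 11*13)*53)*(-65 - 1*22) = ((-5 + 169 - 143)*53)*(-65 - 22) = (21*53)*(-87) = 1113*(-87) = -96831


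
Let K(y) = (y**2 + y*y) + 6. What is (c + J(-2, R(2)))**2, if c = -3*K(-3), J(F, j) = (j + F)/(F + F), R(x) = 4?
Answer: 21025/4 ≈ 5256.3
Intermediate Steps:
J(F, j) = (F + j)/(2*F) (J(F, j) = (F + j)/((2*F)) = (F + j)*(1/(2*F)) = (F + j)/(2*F))
K(y) = 6 + 2*y**2 (K(y) = (y**2 + y**2) + 6 = 2*y**2 + 6 = 6 + 2*y**2)
c = -72 (c = -3*(6 + 2*(-3)**2) = -3*(6 + 2*9) = -3*(6 + 18) = -3*24 = -72)
(c + J(-2, R(2)))**2 = (-72 + (1/2)*(-2 + 4)/(-2))**2 = (-72 + (1/2)*(-1/2)*2)**2 = (-72 - 1/2)**2 = (-145/2)**2 = 21025/4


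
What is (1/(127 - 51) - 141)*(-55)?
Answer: 589325/76 ≈ 7754.3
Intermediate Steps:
(1/(127 - 51) - 141)*(-55) = (1/76 - 141)*(-55) = -10715/76*(-55) = 589325/76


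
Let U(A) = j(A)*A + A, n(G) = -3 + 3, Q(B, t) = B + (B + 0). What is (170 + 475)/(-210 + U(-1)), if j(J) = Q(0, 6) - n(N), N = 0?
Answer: -645/211 ≈ -3.0569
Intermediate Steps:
Q(B, t) = 2*B (Q(B, t) = B + B = 2*B)
n(G) = 0
j(J) = 0 (j(J) = 2*0 - 1*0 = 0 + 0 = 0)
U(A) = A (U(A) = 0*A + A = 0 + A = A)
(170 + 475)/(-210 + U(-1)) = (170 + 475)/(-210 - 1) = 645/(-211) = 645*(-1/211) = -645/211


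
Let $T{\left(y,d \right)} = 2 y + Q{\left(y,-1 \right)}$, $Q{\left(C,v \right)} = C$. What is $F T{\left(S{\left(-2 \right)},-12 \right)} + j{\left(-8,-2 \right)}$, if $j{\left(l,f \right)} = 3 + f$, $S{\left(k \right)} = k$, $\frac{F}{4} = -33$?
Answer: $793$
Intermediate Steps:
$F = -132$ ($F = 4 \left(-33\right) = -132$)
$T{\left(y,d \right)} = 3 y$ ($T{\left(y,d \right)} = 2 y + y = 3 y$)
$F T{\left(S{\left(-2 \right)},-12 \right)} + j{\left(-8,-2 \right)} = - 132 \cdot 3 \left(-2\right) + \left(3 - 2\right) = \left(-132\right) \left(-6\right) + 1 = 792 + 1 = 793$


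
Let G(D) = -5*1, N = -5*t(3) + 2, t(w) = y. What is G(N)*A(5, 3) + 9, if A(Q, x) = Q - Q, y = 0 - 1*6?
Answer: 9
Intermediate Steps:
y = -6 (y = 0 - 6 = -6)
t(w) = -6
A(Q, x) = 0
N = 32 (N = -5*(-6) + 2 = 30 + 2 = 32)
G(D) = -5
G(N)*A(5, 3) + 9 = -5*0 + 9 = 0 + 9 = 9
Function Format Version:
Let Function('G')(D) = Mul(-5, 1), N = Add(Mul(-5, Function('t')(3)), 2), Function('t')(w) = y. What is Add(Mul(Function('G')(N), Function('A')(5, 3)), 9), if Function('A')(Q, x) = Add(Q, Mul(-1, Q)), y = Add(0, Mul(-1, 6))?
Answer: 9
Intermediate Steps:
y = -6 (y = Add(0, -6) = -6)
Function('t')(w) = -6
Function('A')(Q, x) = 0
N = 32 (N = Add(Mul(-5, -6), 2) = Add(30, 2) = 32)
Function('G')(D) = -5
Add(Mul(Function('G')(N), Function('A')(5, 3)), 9) = Add(Mul(-5, 0), 9) = Add(0, 9) = 9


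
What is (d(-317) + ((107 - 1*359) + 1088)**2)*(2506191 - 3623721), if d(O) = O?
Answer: -780682989870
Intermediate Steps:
(d(-317) + ((107 - 1*359) + 1088)**2)*(2506191 - 3623721) = (-317 + ((107 - 1*359) + 1088)**2)*(2506191 - 3623721) = (-317 + ((107 - 359) + 1088)**2)*(-1117530) = (-317 + (-252 + 1088)**2)*(-1117530) = (-317 + 836**2)*(-1117530) = (-317 + 698896)*(-1117530) = 698579*(-1117530) = -780682989870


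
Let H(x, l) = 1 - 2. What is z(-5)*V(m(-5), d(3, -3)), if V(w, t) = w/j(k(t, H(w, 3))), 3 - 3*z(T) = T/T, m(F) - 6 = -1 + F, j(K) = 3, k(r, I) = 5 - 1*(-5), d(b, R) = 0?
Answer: 0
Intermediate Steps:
H(x, l) = -1
k(r, I) = 10 (k(r, I) = 5 + 5 = 10)
m(F) = 5 + F (m(F) = 6 + (-1 + F) = 5 + F)
z(T) = ⅔ (z(T) = 1 - T/(3*T) = 1 - ⅓*1 = 1 - ⅓ = ⅔)
V(w, t) = w/3
z(-5)*V(m(-5), d(3, -3)) = 2*((5 - 5)/3)/3 = 2*((⅓)*0)/3 = (⅔)*0 = 0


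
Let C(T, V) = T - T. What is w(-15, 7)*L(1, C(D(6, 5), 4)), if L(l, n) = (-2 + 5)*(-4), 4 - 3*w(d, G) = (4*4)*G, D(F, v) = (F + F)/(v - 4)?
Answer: 432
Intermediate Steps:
D(F, v) = 2*F/(-4 + v) (D(F, v) = (2*F)/(-4 + v) = 2*F/(-4 + v))
C(T, V) = 0
w(d, G) = 4/3 - 16*G/3 (w(d, G) = 4/3 - 4*4*G/3 = 4/3 - 16*G/3)
L(l, n) = -12 (L(l, n) = 3*(-4) = -12)
w(-15, 7)*L(1, C(D(6, 5), 4)) = (4/3 - 16/3*7)*(-12) = (4/3 - 112/3)*(-12) = -36*(-12) = 432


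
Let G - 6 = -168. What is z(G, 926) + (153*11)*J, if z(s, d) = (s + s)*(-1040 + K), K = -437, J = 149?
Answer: 729315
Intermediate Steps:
G = -162 (G = 6 - 168 = -162)
z(s, d) = -2954*s (z(s, d) = (s + s)*(-1040 - 437) = (2*s)*(-1477) = -2954*s)
z(G, 926) + (153*11)*J = -2954*(-162) + (153*11)*149 = 478548 + 1683*149 = 478548 + 250767 = 729315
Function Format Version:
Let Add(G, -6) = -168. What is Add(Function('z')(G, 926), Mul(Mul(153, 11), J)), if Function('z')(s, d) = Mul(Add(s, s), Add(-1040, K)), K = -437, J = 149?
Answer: 729315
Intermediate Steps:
G = -162 (G = Add(6, -168) = -162)
Function('z')(s, d) = Mul(-2954, s) (Function('z')(s, d) = Mul(Add(s, s), Add(-1040, -437)) = Mul(Mul(2, s), -1477) = Mul(-2954, s))
Add(Function('z')(G, 926), Mul(Mul(153, 11), J)) = Add(Mul(-2954, -162), Mul(Mul(153, 11), 149)) = Add(478548, Mul(1683, 149)) = Add(478548, 250767) = 729315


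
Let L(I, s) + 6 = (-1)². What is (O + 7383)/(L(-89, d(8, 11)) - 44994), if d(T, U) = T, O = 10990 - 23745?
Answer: 316/2647 ≈ 0.11938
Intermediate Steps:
O = -12755
L(I, s) = -5 (L(I, s) = -6 + (-1)² = -6 + 1 = -5)
(O + 7383)/(L(-89, d(8, 11)) - 44994) = (-12755 + 7383)/(-5 - 44994) = -5372/(-44999) = -5372*(-1/44999) = 316/2647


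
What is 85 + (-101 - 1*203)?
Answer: -219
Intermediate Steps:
85 + (-101 - 1*203) = 85 + (-101 - 203) = 85 - 304 = -219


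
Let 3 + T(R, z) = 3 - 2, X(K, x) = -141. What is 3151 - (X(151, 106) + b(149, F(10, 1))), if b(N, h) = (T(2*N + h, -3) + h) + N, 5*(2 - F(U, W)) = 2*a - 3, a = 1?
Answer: 15714/5 ≈ 3142.8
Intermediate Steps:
T(R, z) = -2 (T(R, z) = -3 + (3 - 2) = -3 + 1 = -2)
F(U, W) = 11/5 (F(U, W) = 2 - (2*1 - 3)/5 = 2 - (2 - 3)/5 = 2 - 1/5*(-1) = 2 + 1/5 = 11/5)
b(N, h) = -2 + N + h (b(N, h) = (-2 + h) + N = -2 + N + h)
3151 - (X(151, 106) + b(149, F(10, 1))) = 3151 - (-141 + (-2 + 149 + 11/5)) = 3151 - (-141 + 746/5) = 3151 - 1*41/5 = 3151 - 41/5 = 15714/5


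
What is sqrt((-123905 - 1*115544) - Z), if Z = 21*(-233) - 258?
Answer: I*sqrt(234298) ≈ 484.04*I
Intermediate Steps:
Z = -5151 (Z = -4893 - 258 = -5151)
sqrt((-123905 - 1*115544) - Z) = sqrt((-123905 - 1*115544) - 1*(-5151)) = sqrt((-123905 - 115544) + 5151) = sqrt(-239449 + 5151) = sqrt(-234298) = I*sqrt(234298)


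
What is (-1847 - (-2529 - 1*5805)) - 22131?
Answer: -15644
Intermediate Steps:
(-1847 - (-2529 - 1*5805)) - 22131 = (-1847 - (-2529 - 5805)) - 22131 = (-1847 - 1*(-8334)) - 22131 = (-1847 + 8334) - 22131 = 6487 - 22131 = -15644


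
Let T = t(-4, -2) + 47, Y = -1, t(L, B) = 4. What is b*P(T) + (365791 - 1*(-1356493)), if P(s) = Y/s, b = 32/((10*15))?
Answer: 6587736284/3825 ≈ 1.7223e+6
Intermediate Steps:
b = 16/75 (b = 32/150 = 32*(1/150) = 16/75 ≈ 0.21333)
T = 51 (T = 4 + 47 = 51)
P(s) = -1/s
b*P(T) + (365791 - 1*(-1356493)) = 16*(-1/51)/75 + (365791 - 1*(-1356493)) = 16*(-1*1/51)/75 + (365791 + 1356493) = (16/75)*(-1/51) + 1722284 = -16/3825 + 1722284 = 6587736284/3825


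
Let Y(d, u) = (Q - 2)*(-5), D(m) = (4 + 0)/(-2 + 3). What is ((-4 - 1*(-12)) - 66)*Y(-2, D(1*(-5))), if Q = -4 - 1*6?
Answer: -3480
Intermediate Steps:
Q = -10 (Q = -4 - 6 = -10)
D(m) = 4 (D(m) = 4/1 = 4*1 = 4)
Y(d, u) = 60 (Y(d, u) = (-10 - 2)*(-5) = -12*(-5) = 60)
((-4 - 1*(-12)) - 66)*Y(-2, D(1*(-5))) = ((-4 - 1*(-12)) - 66)*60 = ((-4 + 12) - 66)*60 = (8 - 66)*60 = -58*60 = -3480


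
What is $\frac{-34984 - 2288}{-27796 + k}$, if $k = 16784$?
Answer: $\frac{9318}{2753} \approx 3.3847$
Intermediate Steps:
$\frac{-34984 - 2288}{-27796 + k} = \frac{-34984 - 2288}{-27796 + 16784} = - \frac{37272}{-11012} = \left(-37272\right) \left(- \frac{1}{11012}\right) = \frac{9318}{2753}$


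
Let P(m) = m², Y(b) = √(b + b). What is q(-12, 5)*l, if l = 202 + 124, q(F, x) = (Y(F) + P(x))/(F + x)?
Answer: -8150/7 - 652*I*√6/7 ≈ -1164.3 - 228.15*I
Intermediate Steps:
Y(b) = √2*√b (Y(b) = √(2*b) = √2*√b)
q(F, x) = (x² + √2*√F)/(F + x) (q(F, x) = (√2*√F + x²)/(F + x) = (x² + √2*√F)/(F + x))
l = 326
q(-12, 5)*l = ((5² + √2*√(-12))/(-12 + 5))*326 = ((25 + √2*(2*I*√3))/(-7))*326 = -(25 + 2*I*√6)/7*326 = (-25/7 - 2*I*√6/7)*326 = -8150/7 - 652*I*√6/7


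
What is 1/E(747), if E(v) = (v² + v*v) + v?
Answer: 1/1116765 ≈ 8.9544e-7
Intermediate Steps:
E(v) = v + 2*v² (E(v) = (v² + v²) + v = 2*v² + v = v + 2*v²)
1/E(747) = 1/(747*(1 + 2*747)) = 1/(747*(1 + 1494)) = 1/(747*1495) = 1/1116765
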